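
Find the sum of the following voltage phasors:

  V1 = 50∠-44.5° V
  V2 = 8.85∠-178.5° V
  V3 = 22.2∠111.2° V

Step 1 — Convert each phasor to rectangular form:
  V1 = 50·(cos(-44.5°) + j·sin(-44.5°)) = 35.66 - j35.05 V
  V2 = 8.85·(cos(-178.5°) + j·sin(-178.5°)) = -8.847 - j0.2317 V
  V3 = 22.2·(cos(111.2°) + j·sin(111.2°)) = -8.028 + j20.7 V
Step 2 — Sum components: V_total = 18.79 - j14.58 V.
Step 3 — Convert to polar: |V_total| = 23.78 V, ∠V_total = -37.8°.

V_total = 23.78∠-37.8° V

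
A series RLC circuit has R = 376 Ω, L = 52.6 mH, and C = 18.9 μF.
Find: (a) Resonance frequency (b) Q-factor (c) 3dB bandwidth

Step 1 — Resonance condition Im(Z)=0 gives ω₀ = 1/√(LC).
Step 2 — ω₀ = 1/√(0.0526·1.89e-05) = 1003 rad/s.
Step 3 — f₀ = ω₀/(2π) = 159.6 Hz.
Step 4 — Series Q: Q = ω₀L/R = 1003·0.0526/376 = 0.1403.
Step 5 — 3dB bandwidth: Δω = ω₀/Q = 7148 rad/s; BW = Δω/(2π) = 1138 Hz.

(a) f₀ = 159.6 Hz  (b) Q = 0.1403  (c) BW = 1138 Hz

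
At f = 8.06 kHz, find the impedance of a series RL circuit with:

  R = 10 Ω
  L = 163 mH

Step 1 — Angular frequency: ω = 2π·f = 2π·8060 = 5.064e+04 rad/s.
Step 2 — Component impedances:
  R: Z = R = 10 Ω
  L: Z = jωL = j·5.064e+04·0.163 = 0 + j8255 Ω
Step 3 — Series combination: Z_total = R + L = 10 + j8255 Ω = 8255∠89.9° Ω.

Z = 10 + j8255 Ω = 8255∠89.9° Ω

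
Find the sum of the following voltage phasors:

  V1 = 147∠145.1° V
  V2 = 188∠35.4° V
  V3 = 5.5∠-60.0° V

Step 1 — Convert each phasor to rectangular form:
  V1 = 147·(cos(145.1°) + j·sin(145.1°)) = -120.6 + j84.11 V
  V2 = 188·(cos(35.4°) + j·sin(35.4°)) = 153.2 + j108.9 V
  V3 = 5.5·(cos(-60.0°) + j·sin(-60.0°)) = 2.75 - j4.763 V
Step 2 — Sum components: V_total = 35.43 + j188.2 V.
Step 3 — Convert to polar: |V_total| = 191.6 V, ∠V_total = 79.3°.

V_total = 191.6∠79.3° V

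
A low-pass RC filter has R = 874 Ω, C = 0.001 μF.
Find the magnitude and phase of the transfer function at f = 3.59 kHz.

Step 1 — Angular frequency: ω = 2π·3590 = 2.256e+04 rad/s.
Step 2 — Transfer function: H(jω) = 1/(1 + jωRC).
Step 3 — Denominator: 1 + jωRC = 1 + j·2.256e+04·874·1e-09 = 1 + j0.01971.
Step 4 — H = 0.9996 - j0.01971.
Step 5 — Magnitude: |H| = 0.9998 (-0.0 dB); phase: φ = -1.1°.

|H| = 0.9998 (-0.0 dB), φ = -1.1°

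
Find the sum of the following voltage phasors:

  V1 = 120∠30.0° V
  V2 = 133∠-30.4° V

Step 1 — Convert each phasor to rectangular form:
  V1 = 120·(cos(30.0°) + j·sin(30.0°)) = 103.9 + j60 V
  V2 = 133·(cos(-30.4°) + j·sin(-30.4°)) = 114.7 - j67.3 V
Step 2 — Sum components: V_total = 218.6 - j7.302 V.
Step 3 — Convert to polar: |V_total| = 218.8 V, ∠V_total = -1.9°.

V_total = 218.8∠-1.9° V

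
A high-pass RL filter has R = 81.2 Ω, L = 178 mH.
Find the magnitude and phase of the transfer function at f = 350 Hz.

Step 1 — Angular frequency: ω = 2π·350 = 2199 rad/s.
Step 2 — Transfer function: H(jω) = jωL/(R + jωL).
Step 3 — Numerator jωL = j·391.4; denominator R + jωL = 81.2 + j391.4.
Step 4 — H = 0.9587 + j0.1989.
Step 5 — Magnitude: |H| = 0.9792 (-0.2 dB); phase: φ = 11.7°.

|H| = 0.9792 (-0.2 dB), φ = 11.7°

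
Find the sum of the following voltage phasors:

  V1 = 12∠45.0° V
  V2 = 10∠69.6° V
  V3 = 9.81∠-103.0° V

Step 1 — Convert each phasor to rectangular form:
  V1 = 12·(cos(45.0°) + j·sin(45.0°)) = 8.485 + j8.485 V
  V2 = 10·(cos(69.6°) + j·sin(69.6°)) = 3.486 + j9.373 V
  V3 = 9.81·(cos(-103.0°) + j·sin(-103.0°)) = -2.207 - j9.559 V
Step 2 — Sum components: V_total = 9.764 + j8.3 V.
Step 3 — Convert to polar: |V_total| = 12.81 V, ∠V_total = 40.4°.

V_total = 12.81∠40.4° V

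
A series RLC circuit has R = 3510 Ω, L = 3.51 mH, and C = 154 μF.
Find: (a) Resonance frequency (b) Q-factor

Step 1 — Resonance condition Im(Z)=0 gives ω₀ = 1/√(LC).
Step 2 — ω₀ = 1/√(0.00351·0.000154) = 1360 rad/s.
Step 3 — f₀ = ω₀/(2π) = 216.5 Hz.
Step 4 — Series Q: Q = ω₀L/R = 1360·0.00351/3510 = 0.00136.

(a) f₀ = 216.5 Hz  (b) Q = 0.00136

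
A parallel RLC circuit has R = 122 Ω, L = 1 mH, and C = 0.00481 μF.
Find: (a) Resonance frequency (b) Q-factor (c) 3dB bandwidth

Step 1 — Resonance: ω₀ = 1/√(LC) = 1/√(0.001·4.81e-09) = 4.56e+05 rad/s.
Step 2 — f₀ = ω₀/(2π) = 7.257e+04 Hz.
Step 3 — Parallel Q: Q = R/(ω₀L) = 122/(4.56e+05·0.001) = 0.2676.
Step 4 — Bandwidth: Δω = ω₀/Q = 1.704e+06 rad/s; BW = Δω/(2π) = 2.712e+05 Hz.

(a) f₀ = 7.257e+04 Hz  (b) Q = 0.2676  (c) BW = 2.712e+05 Hz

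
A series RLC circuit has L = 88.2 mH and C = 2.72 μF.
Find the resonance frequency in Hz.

Step 1 — Resonance condition Im(Z)=0 gives ω₀ = 1/√(LC).
Step 2 — ω₀ = 1/√(0.0882·2.72e-06) = 2042 rad/s.
Step 3 — f₀ = ω₀/(2π) = 324.9 Hz.

f₀ = 324.9 Hz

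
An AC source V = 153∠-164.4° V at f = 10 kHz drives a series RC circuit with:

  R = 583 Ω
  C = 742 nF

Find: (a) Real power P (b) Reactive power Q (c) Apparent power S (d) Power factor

Step 1 — Angular frequency: ω = 2π·f = 2π·1e+04 = 6.283e+04 rad/s.
Step 2 — Component impedances:
  R: Z = R = 583 Ω
  C: Z = 1/(jωC) = -j/(ω·C) = 0 - j21.45 Ω
Step 3 — Series combination: Z_total = R + C = 583 - j21.45 Ω = 583.4∠-2.1° Ω.
Step 4 — Source phasor: V = 153∠-164.4° V = -147.4 - j41.14 V.
Step 5 — Current: I = V / Z = -0.2498 - j0.07977 A = 0.2623∠-162.3° A.
Step 6 — Complex power: S = V·I* = 40.1 - j1.475 VA.
Step 7 — Real power: P = Re(S) = 40.1 W.
Step 8 — Reactive power: Q = Im(S) = -1.475 VAR.
Step 9 — Apparent power: |S| = 40.13 VA.
Step 10 — Power factor: PF = P/|S| = 0.9993 (leading).

(a) P = 40.1 W  (b) Q = -1.475 VAR  (c) S = 40.13 VA  (d) PF = 0.9993 (leading)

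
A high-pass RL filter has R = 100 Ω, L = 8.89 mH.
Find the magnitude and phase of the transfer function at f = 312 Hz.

Step 1 — Angular frequency: ω = 2π·312 = 1960 rad/s.
Step 2 — Transfer function: H(jω) = jωL/(R + jωL).
Step 3 — Numerator jωL = j·17.43; denominator R + jωL = 100 + j17.43.
Step 4 — H = 0.02948 + j0.1691.
Step 5 — Magnitude: |H| = 0.1717 (-15.3 dB); phase: φ = 80.1°.

|H| = 0.1717 (-15.3 dB), φ = 80.1°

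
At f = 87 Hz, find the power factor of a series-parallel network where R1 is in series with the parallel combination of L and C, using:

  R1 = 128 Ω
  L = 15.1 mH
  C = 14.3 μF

Step 1 — Angular frequency: ω = 2π·f = 2π·87 = 546.6 rad/s.
Step 2 — Component impedances:
  R1: Z = R = 128 Ω
  L: Z = jωL = j·546.6·0.0151 = 0 + j8.254 Ω
  C: Z = 1/(jωC) = -j/(ω·C) = 0 - j127.9 Ω
Step 3 — Parallel branch: L || C = 1/(1/L + 1/C) = 0 + j8.824 Ω.
Step 4 — Series with R1: Z_total = R1 + (L || C) = 128 + j8.824 Ω = 128.3∠3.9° Ω.
Step 5 — Power factor: PF = cos(φ) = Re(Z)/|Z| = 128/128.304 = 0.9976.
Step 6 — Type: Im(Z) = 8.824 ⇒ lagging (phase φ = 3.9°).

PF = 0.9976 (lagging, φ = 3.9°)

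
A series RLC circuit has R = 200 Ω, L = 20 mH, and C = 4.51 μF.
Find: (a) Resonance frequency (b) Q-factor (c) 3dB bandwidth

Step 1 — Resonance condition Im(Z)=0 gives ω₀ = 1/√(LC).
Step 2 — ω₀ = 1/√(0.02·4.51e-06) = 3330 rad/s.
Step 3 — f₀ = ω₀/(2π) = 529.9 Hz.
Step 4 — Series Q: Q = ω₀L/R = 3330·0.02/200 = 0.333.
Step 5 — 3dB bandwidth: Δω = ω₀/Q = 1e+04 rad/s; BW = Δω/(2π) = 1592 Hz.

(a) f₀ = 529.9 Hz  (b) Q = 0.333  (c) BW = 1592 Hz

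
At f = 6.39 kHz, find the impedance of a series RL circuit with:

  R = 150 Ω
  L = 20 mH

Step 1 — Angular frequency: ω = 2π·f = 2π·6390 = 4.015e+04 rad/s.
Step 2 — Component impedances:
  R: Z = R = 150 Ω
  L: Z = jωL = j·4.015e+04·0.02 = 0 + j803 Ω
Step 3 — Series combination: Z_total = R + L = 150 + j803 Ω = 816.9∠79.4° Ω.

Z = 150 + j803 Ω = 816.9∠79.4° Ω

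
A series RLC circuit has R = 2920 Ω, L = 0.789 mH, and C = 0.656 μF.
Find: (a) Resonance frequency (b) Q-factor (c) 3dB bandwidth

Step 1 — Resonance: ω₀ = 1/√(LC) = 1/√(0.000789·6.56e-07) = 4.396e+04 rad/s.
Step 2 — f₀ = ω₀/(2π) = 6996 Hz.
Step 3 — Series Q: Q = ω₀L/R = 4.396e+04·0.000789/2920 = 0.01188.
Step 4 — Bandwidth: Δω = ω₀/Q = 3.701e+06 rad/s; BW = Δω/(2π) = 5.89e+05 Hz.

(a) f₀ = 6996 Hz  (b) Q = 0.01188  (c) BW = 5.89e+05 Hz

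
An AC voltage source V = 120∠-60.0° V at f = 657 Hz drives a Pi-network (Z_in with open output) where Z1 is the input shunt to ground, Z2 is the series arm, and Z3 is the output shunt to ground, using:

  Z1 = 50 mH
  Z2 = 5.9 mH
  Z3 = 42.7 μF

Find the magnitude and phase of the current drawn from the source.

Step 1 — Angular frequency: ω = 2π·f = 2π·657 = 4128 rad/s.
Step 2 — Component impedances:
  Z1: Z = jωL = j·4128·0.05 = 0 + j206.4 Ω
  Z2: Z = jωL = j·4128·0.0059 = 0 + j24.36 Ω
  Z3: Z = 1/(jωC) = -j/(ω·C) = 0 - j5.673 Ω
Step 3 — With open output, the series arm Z2 and the output shunt Z3 appear in series to ground: Z2 + Z3 = 0 + j18.68 Ω.
Step 4 — Parallel with input shunt Z1: Z_in = Z1 || (Z2 + Z3) = 0 + j17.13 Ω = 17.13∠90.0° Ω.
Step 5 — Source phasor: V = 120∠-60.0° V = 60 - j103.9 V.
Step 6 — Ohm's law: I = V / Z_total = (60 - j103.9) / (0 + j17.13) = -6.066 - j3.502 A.
Step 7 — Convert to polar: |I| = 7.005 A, ∠I = -150.0°.

I = 7.005∠-150.0° A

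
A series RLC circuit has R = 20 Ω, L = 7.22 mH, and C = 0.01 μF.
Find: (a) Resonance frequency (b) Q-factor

Step 1 — Resonance condition Im(Z)=0 gives ω₀ = 1/√(LC).
Step 2 — ω₀ = 1/√(0.00722·1e-08) = 1.177e+05 rad/s.
Step 3 — f₀ = ω₀/(2π) = 1.873e+04 Hz.
Step 4 — Series Q: Q = ω₀L/R = 1.177e+05·0.00722/20 = 42.49.

(a) f₀ = 1.873e+04 Hz  (b) Q = 42.49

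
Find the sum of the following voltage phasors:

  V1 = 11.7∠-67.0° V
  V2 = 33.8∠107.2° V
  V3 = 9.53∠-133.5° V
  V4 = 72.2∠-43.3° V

Step 1 — Convert each phasor to rectangular form:
  V1 = 11.7·(cos(-67.0°) + j·sin(-67.0°)) = 4.572 - j10.77 V
  V2 = 33.8·(cos(107.2°) + j·sin(107.2°)) = -9.995 + j32.29 V
  V3 = 9.53·(cos(-133.5°) + j·sin(-133.5°)) = -6.56 - j6.913 V
  V4 = 72.2·(cos(-43.3°) + j·sin(-43.3°)) = 52.55 - j49.52 V
Step 2 — Sum components: V_total = 40.56 - j34.91 V.
Step 3 — Convert to polar: |V_total| = 53.52 V, ∠V_total = -40.7°.

V_total = 53.52∠-40.7° V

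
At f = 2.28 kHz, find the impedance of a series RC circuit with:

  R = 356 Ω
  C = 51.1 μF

Step 1 — Angular frequency: ω = 2π·f = 2π·2280 = 1.433e+04 rad/s.
Step 2 — Component impedances:
  R: Z = R = 356 Ω
  C: Z = 1/(jωC) = -j/(ω·C) = 0 - j1.366 Ω
Step 3 — Series combination: Z_total = R + C = 356 - j1.366 Ω = 356∠-0.2° Ω.

Z = 356 - j1.366 Ω = 356∠-0.2° Ω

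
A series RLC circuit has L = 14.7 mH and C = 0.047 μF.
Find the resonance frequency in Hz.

Step 1 — Resonance condition Im(Z)=0 gives ω₀ = 1/√(LC).
Step 2 — ω₀ = 1/√(0.0147·4.7e-08) = 3.804e+04 rad/s.
Step 3 — f₀ = ω₀/(2π) = 6055 Hz.

f₀ = 6055 Hz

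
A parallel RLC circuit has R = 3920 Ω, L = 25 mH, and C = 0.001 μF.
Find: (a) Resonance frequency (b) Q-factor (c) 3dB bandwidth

Step 1 — Resonance: ω₀ = 1/√(LC) = 1/√(0.025·1e-09) = 2e+05 rad/s.
Step 2 — f₀ = ω₀/(2π) = 3.183e+04 Hz.
Step 3 — Parallel Q: Q = R/(ω₀L) = 3920/(2e+05·0.025) = 0.784.
Step 4 — Bandwidth: Δω = ω₀/Q = 2.551e+05 rad/s; BW = Δω/(2π) = 4.06e+04 Hz.

(a) f₀ = 3.183e+04 Hz  (b) Q = 0.784  (c) BW = 4.06e+04 Hz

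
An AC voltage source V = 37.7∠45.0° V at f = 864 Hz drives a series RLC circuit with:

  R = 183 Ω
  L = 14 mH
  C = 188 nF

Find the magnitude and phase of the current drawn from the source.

Step 1 — Angular frequency: ω = 2π·f = 2π·864 = 5429 rad/s.
Step 2 — Component impedances:
  R: Z = R = 183 Ω
  L: Z = jωL = j·5429·0.014 = 0 + j76 Ω
  C: Z = 1/(jωC) = -j/(ω·C) = 0 - j979.8 Ω
Step 3 — Series combination: Z_total = R + L + C = 183 - j903.8 Ω = 922.2∠-78.6° Ω.
Step 4 — Source phasor: V = 37.7∠45.0° V = 26.66 + j26.66 V.
Step 5 — Ohm's law: I = V / Z_total = (26.66 + j26.66) / (183 - j903.8) = -0.0226 + j0.03407 A.
Step 6 — Convert to polar: |I| = 0.04088 A, ∠I = 123.6°.

I = 0.04088∠123.6° A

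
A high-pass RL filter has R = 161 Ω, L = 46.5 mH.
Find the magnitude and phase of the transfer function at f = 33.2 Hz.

Step 1 — Angular frequency: ω = 2π·33.2 = 208.6 rad/s.
Step 2 — Transfer function: H(jω) = jωL/(R + jωL).
Step 3 — Numerator jωL = j·9.7; denominator R + jωL = 161 + j9.7.
Step 4 — H = 0.003617 + j0.06003.
Step 5 — Magnitude: |H| = 0.06014 (-24.4 dB); phase: φ = 86.6°.

|H| = 0.06014 (-24.4 dB), φ = 86.6°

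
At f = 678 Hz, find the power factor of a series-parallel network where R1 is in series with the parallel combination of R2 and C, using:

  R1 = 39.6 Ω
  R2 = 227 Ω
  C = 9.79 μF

Step 1 — Angular frequency: ω = 2π·f = 2π·678 = 4260 rad/s.
Step 2 — Component impedances:
  R1: Z = R = 39.6 Ω
  R2: Z = R = 227 Ω
  C: Z = 1/(jωC) = -j/(ω·C) = 0 - j23.98 Ω
Step 3 — Parallel branch: R2 || C = 1/(1/R2 + 1/C) = 2.505 - j23.71 Ω.
Step 4 — Series with R1: Z_total = R1 + (R2 || C) = 42.1 - j23.71 Ω = 48.32∠-29.4° Ω.
Step 5 — Power factor: PF = cos(φ) = Re(Z)/|Z| = 42.1/48.32 = 0.8713.
Step 6 — Type: Im(Z) = -23.71 ⇒ leading (phase φ = -29.4°).

PF = 0.8713 (leading, φ = -29.4°)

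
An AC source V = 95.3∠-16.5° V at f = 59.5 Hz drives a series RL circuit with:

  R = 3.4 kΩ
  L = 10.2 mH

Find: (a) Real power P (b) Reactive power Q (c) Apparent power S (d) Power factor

Step 1 — Angular frequency: ω = 2π·f = 2π·59.5 = 373.8 rad/s.
Step 2 — Component impedances:
  R: Z = R = 3400 Ω
  L: Z = jωL = j·373.8·0.0102 = 0 + j3.813 Ω
Step 3 — Series combination: Z_total = R + L = 3400 + j3.813 Ω = 3400∠0.1° Ω.
Step 4 — Source phasor: V = 95.3∠-16.5° V = 91.38 - j27.07 V.
Step 5 — Current: I = V / Z = 0.02687 - j0.007991 A = 0.02803∠-16.6° A.
Step 6 — Complex power: S = V·I* = 2.671 + j0.002996 VA.
Step 7 — Real power: P = Re(S) = 2.671 W.
Step 8 — Reactive power: Q = Im(S) = 0.002996 VAR.
Step 9 — Apparent power: |S| = 2.671 VA.
Step 10 — Power factor: PF = P/|S| = 1 (lagging).

(a) P = 2.671 W  (b) Q = 0.002996 VAR  (c) S = 2.671 VA  (d) PF = 1 (lagging)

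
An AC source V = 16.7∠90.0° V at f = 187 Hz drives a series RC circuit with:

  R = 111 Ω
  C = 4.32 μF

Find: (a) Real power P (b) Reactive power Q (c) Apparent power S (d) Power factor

Step 1 — Angular frequency: ω = 2π·f = 2π·187 = 1175 rad/s.
Step 2 — Component impedances:
  R: Z = R = 111 Ω
  C: Z = 1/(jωC) = -j/(ω·C) = 0 - j197 Ω
Step 3 — Series combination: Z_total = R + C = 111 - j197 Ω = 226.1∠-60.6° Ω.
Step 4 — Source phasor: V = 16.7∠90.0° V = 0 + j16.7 V.
Step 5 — Current: I = V / Z = -0.06434 + j0.03625 A = 0.07385∠150.6° A.
Step 6 — Complex power: S = V·I* = 0.6054 - j1.075 VA.
Step 7 — Real power: P = Re(S) = 0.6054 W.
Step 8 — Reactive power: Q = Im(S) = -1.075 VAR.
Step 9 — Apparent power: |S| = 1.233 VA.
Step 10 — Power factor: PF = P/|S| = 0.4909 (leading).

(a) P = 0.6054 W  (b) Q = -1.075 VAR  (c) S = 1.233 VA  (d) PF = 0.4909 (leading)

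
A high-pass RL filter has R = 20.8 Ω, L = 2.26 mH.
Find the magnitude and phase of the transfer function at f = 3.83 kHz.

Step 1 — Angular frequency: ω = 2π·3830 = 2.406e+04 rad/s.
Step 2 — Transfer function: H(jω) = jωL/(R + jωL).
Step 3 — Numerator jωL = j·54.39; denominator R + jωL = 20.8 + j54.39.
Step 4 — H = 0.8724 + j0.3336.
Step 5 — Magnitude: |H| = 0.934 (-0.6 dB); phase: φ = 20.9°.

|H| = 0.934 (-0.6 dB), φ = 20.9°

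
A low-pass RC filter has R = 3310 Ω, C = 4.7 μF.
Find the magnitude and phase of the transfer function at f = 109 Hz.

Step 1 — Angular frequency: ω = 2π·109 = 684.9 rad/s.
Step 2 — Transfer function: H(jω) = 1/(1 + jωRC).
Step 3 — Denominator: 1 + jωRC = 1 + j·684.9·3310·4.7e-06 = 1 + j10.65.
Step 4 — H = 0.008732 - j0.09304.
Step 5 — Magnitude: |H| = 0.09345 (-20.6 dB); phase: φ = -84.6°.

|H| = 0.09345 (-20.6 dB), φ = -84.6°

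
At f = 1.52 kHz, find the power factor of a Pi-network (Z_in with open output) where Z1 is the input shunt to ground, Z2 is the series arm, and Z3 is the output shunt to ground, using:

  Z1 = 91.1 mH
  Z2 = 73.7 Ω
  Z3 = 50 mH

Step 1 — Angular frequency: ω = 2π·f = 2π·1520 = 9550 rad/s.
Step 2 — Component impedances:
  Z1: Z = jωL = j·9550·0.0911 = 0 + j870 Ω
  Z2: Z = R = 73.7 Ω
  Z3: Z = jωL = j·9550·0.05 = 0 + j477.5 Ω
Step 3 — With open output, the series arm Z2 and the output shunt Z3 appear in series to ground: Z2 + Z3 = 73.7 + j477.5 Ω.
Step 4 — Parallel with input shunt Z1: Z_in = Z1 || (Z2 + Z3) = 30.63 + j310 Ω = 311.5∠84.4° Ω.
Step 5 — Power factor: PF = cos(φ) = Re(Z)/|Z| = 30.63/311.5 = 0.09833.
Step 6 — Type: Im(Z) = 310 ⇒ lagging (phase φ = 84.4°).

PF = 0.09833 (lagging, φ = 84.4°)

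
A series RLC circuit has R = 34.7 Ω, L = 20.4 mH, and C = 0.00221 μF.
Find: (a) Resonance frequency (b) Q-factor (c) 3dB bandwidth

Step 1 — Resonance: ω₀ = 1/√(LC) = 1/√(0.0204·2.21e-09) = 1.489e+05 rad/s.
Step 2 — f₀ = ω₀/(2π) = 2.37e+04 Hz.
Step 3 — Series Q: Q = ω₀L/R = 1.489e+05·0.0204/34.7 = 87.56.
Step 4 — Bandwidth: Δω = ω₀/Q = 1701 rad/s; BW = Δω/(2π) = 270.7 Hz.

(a) f₀ = 2.37e+04 Hz  (b) Q = 87.56  (c) BW = 270.7 Hz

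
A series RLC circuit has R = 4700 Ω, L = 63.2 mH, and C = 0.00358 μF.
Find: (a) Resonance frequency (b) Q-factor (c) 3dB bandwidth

Step 1 — Resonance condition Im(Z)=0 gives ω₀ = 1/√(LC).
Step 2 — ω₀ = 1/√(0.0632·3.58e-09) = 6.648e+04 rad/s.
Step 3 — f₀ = ω₀/(2π) = 1.058e+04 Hz.
Step 4 — Series Q: Q = ω₀L/R = 6.648e+04·0.0632/4700 = 0.894.
Step 5 — 3dB bandwidth: Δω = ω₀/Q = 7.437e+04 rad/s; BW = Δω/(2π) = 1.184e+04 Hz.

(a) f₀ = 1.058e+04 Hz  (b) Q = 0.894  (c) BW = 1.184e+04 Hz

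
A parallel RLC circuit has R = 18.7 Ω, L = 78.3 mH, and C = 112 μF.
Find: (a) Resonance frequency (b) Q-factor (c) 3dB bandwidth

Step 1 — Resonance: ω₀ = 1/√(LC) = 1/√(0.0783·0.000112) = 337.7 rad/s.
Step 2 — f₀ = ω₀/(2π) = 53.74 Hz.
Step 3 — Parallel Q: Q = R/(ω₀L) = 18.7/(337.7·0.0783) = 0.7072.
Step 4 — Bandwidth: Δω = ω₀/Q = 477.5 rad/s; BW = Δω/(2π) = 75.99 Hz.

(a) f₀ = 53.74 Hz  (b) Q = 0.7072  (c) BW = 75.99 Hz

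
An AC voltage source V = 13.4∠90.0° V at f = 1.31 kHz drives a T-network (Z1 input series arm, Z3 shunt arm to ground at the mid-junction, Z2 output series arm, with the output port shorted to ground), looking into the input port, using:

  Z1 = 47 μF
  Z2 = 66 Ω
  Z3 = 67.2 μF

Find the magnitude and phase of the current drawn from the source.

Step 1 — Angular frequency: ω = 2π·f = 2π·1310 = 8231 rad/s.
Step 2 — Component impedances:
  Z1: Z = 1/(jωC) = -j/(ω·C) = 0 - j2.585 Ω
  Z2: Z = R = 66 Ω
  Z3: Z = 1/(jωC) = -j/(ω·C) = 0 - j1.808 Ω
Step 3 — With the output port shorted to ground, the output series arm Z2 runs from the junction to ground; the shunt arm Z3 also runs from the junction to ground. They appear in parallel: Z3 || Z2 = 0.04949 - j1.807 Ω.
Step 4 — Series with input arm Z1: Z_in = Z1 + (Z3 || Z2) = 0.04949 - j4.392 Ω = 4.392∠-89.4° Ω.
Step 5 — Source phasor: V = 13.4∠90.0° V = 0 + j13.4 V.
Step 6 — Ohm's law: I = V / Z_total = (0 + j13.4) / (0.04949 - j4.392) = -3.051 + j0.03438 A.
Step 7 — Convert to polar: |I| = 3.051 A, ∠I = 179.4°.

I = 3.051∠179.4° A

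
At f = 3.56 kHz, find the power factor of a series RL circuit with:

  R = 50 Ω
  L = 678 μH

Step 1 — Angular frequency: ω = 2π·f = 2π·3560 = 2.237e+04 rad/s.
Step 2 — Component impedances:
  R: Z = R = 50 Ω
  L: Z = jωL = j·2.237e+04·0.000678 = 0 + j15.17 Ω
Step 3 — Series combination: Z_total = R + L = 50 + j15.17 Ω = 52.25∠16.9° Ω.
Step 4 — Power factor: PF = cos(φ) = Re(Z)/|Z| = 50/52.25 = 0.9569.
Step 5 — Type: Im(Z) = 15.17 ⇒ lagging (phase φ = 16.9°).

PF = 0.9569 (lagging, φ = 16.9°)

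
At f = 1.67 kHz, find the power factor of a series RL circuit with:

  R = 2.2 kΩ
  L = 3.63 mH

Step 1 — Angular frequency: ω = 2π·f = 2π·1670 = 1.049e+04 rad/s.
Step 2 — Component impedances:
  R: Z = R = 2200 Ω
  L: Z = jωL = j·1.049e+04·0.00363 = 0 + j38.09 Ω
Step 3 — Series combination: Z_total = R + L = 2200 + j38.09 Ω = 2200∠1.0° Ω.
Step 4 — Power factor: PF = cos(φ) = Re(Z)/|Z| = 2200/2200.3 = 0.9999.
Step 5 — Type: Im(Z) = 38.09 ⇒ lagging (phase φ = 1.0°).

PF = 0.9999 (lagging, φ = 1.0°)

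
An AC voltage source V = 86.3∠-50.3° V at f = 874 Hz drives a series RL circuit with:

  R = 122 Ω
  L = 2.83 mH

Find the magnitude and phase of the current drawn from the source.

Step 1 — Angular frequency: ω = 2π·f = 2π·874 = 5492 rad/s.
Step 2 — Component impedances:
  R: Z = R = 122 Ω
  L: Z = jωL = j·5492·0.00283 = 0 + j15.54 Ω
Step 3 — Series combination: Z_total = R + L = 122 + j15.54 Ω = 123∠7.3° Ω.
Step 4 — Source phasor: V = 86.3∠-50.3° V = 55.13 - j66.4 V.
Step 5 — Ohm's law: I = V / Z_total = (55.13 - j66.4) / (122 + j15.54) = 0.3764 - j0.5922 A.
Step 6 — Convert to polar: |I| = 0.7017 A, ∠I = -57.6°.

I = 0.7017∠-57.6° A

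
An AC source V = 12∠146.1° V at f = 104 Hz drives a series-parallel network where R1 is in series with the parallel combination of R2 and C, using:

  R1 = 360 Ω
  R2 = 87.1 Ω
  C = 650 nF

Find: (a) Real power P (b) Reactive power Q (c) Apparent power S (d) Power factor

Step 1 — Angular frequency: ω = 2π·f = 2π·104 = 653.5 rad/s.
Step 2 — Component impedances:
  R1: Z = R = 360 Ω
  R2: Z = R = 87.1 Ω
  C: Z = 1/(jωC) = -j/(ω·C) = 0 - j2354 Ω
Step 3 — Parallel branch: R2 || C = 1/(1/R2 + 1/C) = 86.98 - j3.218 Ω.
Step 4 — Series with R1: Z_total = R1 + (R2 || C) = 447 - j3.218 Ω = 447∠-0.4° Ω.
Step 5 — Source phasor: V = 12∠146.1° V = -9.96 + j6.693 V.
Step 6 — Current: I = V / Z = -0.02239 + j0.01481 A = 0.02685∠146.5° A.
Step 7 — Complex power: S = V·I* = 0.3221 - j0.002319 VA.
Step 8 — Real power: P = Re(S) = 0.3221 W.
Step 9 — Reactive power: Q = Im(S) = -0.002319 VAR.
Step 10 — Apparent power: |S| = 0.3222 VA.
Step 11 — Power factor: PF = P/|S| = 1 (leading).

(a) P = 0.3221 W  (b) Q = -0.002319 VAR  (c) S = 0.3222 VA  (d) PF = 1 (leading)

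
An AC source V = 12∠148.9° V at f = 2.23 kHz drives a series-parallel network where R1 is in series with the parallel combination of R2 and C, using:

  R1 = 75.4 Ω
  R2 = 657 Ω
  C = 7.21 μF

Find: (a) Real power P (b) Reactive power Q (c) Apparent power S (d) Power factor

Step 1 — Angular frequency: ω = 2π·f = 2π·2230 = 1.401e+04 rad/s.
Step 2 — Component impedances:
  R1: Z = R = 75.4 Ω
  R2: Z = R = 657 Ω
  C: Z = 1/(jωC) = -j/(ω·C) = 0 - j9.899 Ω
Step 3 — Parallel branch: R2 || C = 1/(1/R2 + 1/C) = 0.1491 - j9.896 Ω.
Step 4 — Series with R1: Z_total = R1 + (R2 || C) = 75.55 - j9.896 Ω = 76.19∠-7.5° Ω.
Step 5 — Source phasor: V = 12∠148.9° V = -10.28 + j6.198 V.
Step 6 — Current: I = V / Z = -0.1443 + j0.06314 A = 0.1575∠156.4° A.
Step 7 — Complex power: S = V·I* = 1.874 - j0.2455 VA.
Step 8 — Real power: P = Re(S) = 1.874 W.
Step 9 — Reactive power: Q = Im(S) = -0.2455 VAR.
Step 10 — Apparent power: |S| = 1.89 VA.
Step 11 — Power factor: PF = P/|S| = 0.9915 (leading).

(a) P = 1.874 W  (b) Q = -0.2455 VAR  (c) S = 1.89 VA  (d) PF = 0.9915 (leading)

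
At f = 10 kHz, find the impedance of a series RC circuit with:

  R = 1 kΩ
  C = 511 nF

Step 1 — Angular frequency: ω = 2π·f = 2π·1e+04 = 6.283e+04 rad/s.
Step 2 — Component impedances:
  R: Z = R = 1000 Ω
  C: Z = 1/(jωC) = -j/(ω·C) = 0 - j31.15 Ω
Step 3 — Series combination: Z_total = R + C = 1000 - j31.15 Ω = 1000∠-1.8° Ω.

Z = 1000 - j31.15 Ω = 1000∠-1.8° Ω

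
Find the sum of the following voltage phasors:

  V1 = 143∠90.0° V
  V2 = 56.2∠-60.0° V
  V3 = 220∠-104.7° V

Step 1 — Convert each phasor to rectangular form:
  V1 = 143·(cos(90.0°) + j·sin(90.0°)) = 0 + j143 V
  V2 = 56.2·(cos(-60.0°) + j·sin(-60.0°)) = 28.1 - j48.67 V
  V3 = 220·(cos(-104.7°) + j·sin(-104.7°)) = -55.83 - j212.8 V
Step 2 — Sum components: V_total = -27.73 - j118.5 V.
Step 3 — Convert to polar: |V_total| = 121.7 V, ∠V_total = -103.2°.

V_total = 121.7∠-103.2° V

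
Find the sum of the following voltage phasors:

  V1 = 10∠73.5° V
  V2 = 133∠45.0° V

Step 1 — Convert each phasor to rectangular form:
  V1 = 10·(cos(73.5°) + j·sin(73.5°)) = 2.84 + j9.588 V
  V2 = 133·(cos(45.0°) + j·sin(45.0°)) = 94.05 + j94.05 V
Step 2 — Sum components: V_total = 96.89 + j103.6 V.
Step 3 — Convert to polar: |V_total| = 141.9 V, ∠V_total = 46.9°.

V_total = 141.9∠46.9° V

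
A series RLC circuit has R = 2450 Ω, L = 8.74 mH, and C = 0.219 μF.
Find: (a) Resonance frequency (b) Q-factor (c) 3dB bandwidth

Step 1 — Resonance: ω₀ = 1/√(LC) = 1/√(0.00874·2.19e-07) = 2.286e+04 rad/s.
Step 2 — f₀ = ω₀/(2π) = 3638 Hz.
Step 3 — Series Q: Q = ω₀L/R = 2.286e+04·0.00874/2450 = 0.08154.
Step 4 — Bandwidth: Δω = ω₀/Q = 2.803e+05 rad/s; BW = Δω/(2π) = 4.461e+04 Hz.

(a) f₀ = 3638 Hz  (b) Q = 0.08154  (c) BW = 4.461e+04 Hz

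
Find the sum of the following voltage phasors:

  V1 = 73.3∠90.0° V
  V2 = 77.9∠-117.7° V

Step 1 — Convert each phasor to rectangular form:
  V1 = 73.3·(cos(90.0°) + j·sin(90.0°)) = 0 + j73.3 V
  V2 = 77.9·(cos(-117.7°) + j·sin(-117.7°)) = -36.21 - j68.97 V
Step 2 — Sum components: V_total = -36.21 + j4.328 V.
Step 3 — Convert to polar: |V_total| = 36.47 V, ∠V_total = 173.2°.

V_total = 36.47∠173.2° V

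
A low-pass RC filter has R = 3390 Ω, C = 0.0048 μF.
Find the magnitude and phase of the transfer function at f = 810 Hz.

Step 1 — Angular frequency: ω = 2π·810 = 5089 rad/s.
Step 2 — Transfer function: H(jω) = 1/(1 + jωRC).
Step 3 — Denominator: 1 + jωRC = 1 + j·5089·3390·4.8e-09 = 1 + j0.08281.
Step 4 — H = 0.9932 - j0.08225.
Step 5 — Magnitude: |H| = 0.9966 (-0.0 dB); phase: φ = -4.7°.

|H| = 0.9966 (-0.0 dB), φ = -4.7°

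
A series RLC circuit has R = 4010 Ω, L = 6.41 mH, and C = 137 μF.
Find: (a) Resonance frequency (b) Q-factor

Step 1 — Resonance condition Im(Z)=0 gives ω₀ = 1/√(LC).
Step 2 — ω₀ = 1/√(0.00641·0.000137) = 1067 rad/s.
Step 3 — f₀ = ω₀/(2π) = 169.8 Hz.
Step 4 — Series Q: Q = ω₀L/R = 1067·0.00641/4010 = 0.001706.

(a) f₀ = 169.8 Hz  (b) Q = 0.001706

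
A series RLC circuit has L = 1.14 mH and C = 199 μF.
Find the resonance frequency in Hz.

Step 1 — Resonance condition Im(Z)=0 gives ω₀ = 1/√(LC).
Step 2 — ω₀ = 1/√(0.00114·0.000199) = 2100 rad/s.
Step 3 — f₀ = ω₀/(2π) = 334.1 Hz.

f₀ = 334.1 Hz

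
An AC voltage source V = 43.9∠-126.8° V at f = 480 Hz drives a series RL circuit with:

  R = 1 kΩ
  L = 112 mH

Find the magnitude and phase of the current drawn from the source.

Step 1 — Angular frequency: ω = 2π·f = 2π·480 = 3016 rad/s.
Step 2 — Component impedances:
  R: Z = R = 1000 Ω
  L: Z = jωL = j·3016·0.112 = 0 + j337.8 Ω
Step 3 — Series combination: Z_total = R + L = 1000 + j337.8 Ω = 1056∠18.7° Ω.
Step 4 — Source phasor: V = 43.9∠-126.8° V = -26.3 - j35.15 V.
Step 5 — Ohm's law: I = V / Z_total = (-26.3 - j35.15) / (1000 + j337.8) = -0.03426 - j0.02358 A.
Step 6 — Convert to polar: |I| = 0.04159 A, ∠I = -145.5°.

I = 0.04159∠-145.5° A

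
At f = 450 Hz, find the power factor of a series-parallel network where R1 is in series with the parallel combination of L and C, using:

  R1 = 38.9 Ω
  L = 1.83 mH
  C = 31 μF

Step 1 — Angular frequency: ω = 2π·f = 2π·450 = 2827 rad/s.
Step 2 — Component impedances:
  R1: Z = R = 38.9 Ω
  L: Z = jωL = j·2827·0.00183 = 0 + j5.174 Ω
  C: Z = 1/(jωC) = -j/(ω·C) = 0 - j11.41 Ω
Step 3 — Parallel branch: L || C = 1/(1/L + 1/C) = 0 + j9.468 Ω.
Step 4 — Series with R1: Z_total = R1 + (L || C) = 38.9 + j9.468 Ω = 40.04∠13.7° Ω.
Step 5 — Power factor: PF = cos(φ) = Re(Z)/|Z| = 38.9/40.036 = 0.9716.
Step 6 — Type: Im(Z) = 9.468 ⇒ lagging (phase φ = 13.7°).

PF = 0.9716 (lagging, φ = 13.7°)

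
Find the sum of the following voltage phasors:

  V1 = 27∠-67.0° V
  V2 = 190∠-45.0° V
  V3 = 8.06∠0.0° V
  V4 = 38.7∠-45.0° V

Step 1 — Convert each phasor to rectangular form:
  V1 = 27·(cos(-67.0°) + j·sin(-67.0°)) = 10.55 - j24.85 V
  V2 = 190·(cos(-45.0°) + j·sin(-45.0°)) = 134.4 - j134.4 V
  V3 = 8.06·(cos(0.0°) + j·sin(0.0°)) = 8.06 V
  V4 = 38.7·(cos(-45.0°) + j·sin(-45.0°)) = 27.37 - j27.37 V
Step 2 — Sum components: V_total = 180.3 - j186.6 V.
Step 3 — Convert to polar: |V_total| = 259.5 V, ∠V_total = -46.0°.

V_total = 259.5∠-46.0° V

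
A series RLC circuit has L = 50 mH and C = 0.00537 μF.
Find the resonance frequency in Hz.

Step 1 — Resonance condition Im(Z)=0 gives ω₀ = 1/√(LC).
Step 2 — ω₀ = 1/√(0.05·5.37e-09) = 6.103e+04 rad/s.
Step 3 — f₀ = ω₀/(2π) = 9713 Hz.

f₀ = 9713 Hz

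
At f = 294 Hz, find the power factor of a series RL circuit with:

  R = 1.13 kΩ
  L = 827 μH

Step 1 — Angular frequency: ω = 2π·f = 2π·294 = 1847 rad/s.
Step 2 — Component impedances:
  R: Z = R = 1130 Ω
  L: Z = jωL = j·1847·0.000827 = 0 + j1.528 Ω
Step 3 — Series combination: Z_total = R + L = 1130 + j1.528 Ω = 1130∠0.1° Ω.
Step 4 — Power factor: PF = cos(φ) = Re(Z)/|Z| = 1130/1130 = 1.
Step 5 — Type: Im(Z) = 1.528 ⇒ lagging (phase φ = 0.1°).

PF = 1 (lagging, φ = 0.1°)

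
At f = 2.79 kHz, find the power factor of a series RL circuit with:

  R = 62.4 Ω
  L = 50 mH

Step 1 — Angular frequency: ω = 2π·f = 2π·2790 = 1.753e+04 rad/s.
Step 2 — Component impedances:
  R: Z = R = 62.4 Ω
  L: Z = jωL = j·1.753e+04·0.05 = 0 + j876.5 Ω
Step 3 — Series combination: Z_total = R + L = 62.4 + j876.5 Ω = 878.7∠85.9° Ω.
Step 4 — Power factor: PF = cos(φ) = Re(Z)/|Z| = 62.4/878.7 = 0.07101.
Step 5 — Type: Im(Z) = 876.5 ⇒ lagging (phase φ = 85.9°).

PF = 0.07101 (lagging, φ = 85.9°)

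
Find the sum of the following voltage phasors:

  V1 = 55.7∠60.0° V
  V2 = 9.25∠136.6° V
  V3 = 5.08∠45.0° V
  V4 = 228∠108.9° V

Step 1 — Convert each phasor to rectangular form:
  V1 = 55.7·(cos(60.0°) + j·sin(60.0°)) = 27.85 + j48.24 V
  V2 = 9.25·(cos(136.6°) + j·sin(136.6°)) = -6.721 + j6.356 V
  V3 = 5.08·(cos(45.0°) + j·sin(45.0°)) = 3.592 + j3.592 V
  V4 = 228·(cos(108.9°) + j·sin(108.9°)) = -73.85 + j215.7 V
Step 2 — Sum components: V_total = -49.13 + j273.9 V.
Step 3 — Convert to polar: |V_total| = 278.3 V, ∠V_total = 100.2°.

V_total = 278.3∠100.2° V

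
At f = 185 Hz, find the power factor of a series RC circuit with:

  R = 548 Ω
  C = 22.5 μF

Step 1 — Angular frequency: ω = 2π·f = 2π·185 = 1162 rad/s.
Step 2 — Component impedances:
  R: Z = R = 548 Ω
  C: Z = 1/(jωC) = -j/(ω·C) = 0 - j38.24 Ω
Step 3 — Series combination: Z_total = R + C = 548 - j38.24 Ω = 549.3∠-4.0° Ω.
Step 4 — Power factor: PF = cos(φ) = Re(Z)/|Z| = 548/549.3 = 0.9976.
Step 5 — Type: Im(Z) = -38.24 ⇒ leading (phase φ = -4.0°).

PF = 0.9976 (leading, φ = -4.0°)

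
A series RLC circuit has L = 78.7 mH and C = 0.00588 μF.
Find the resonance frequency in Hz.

Step 1 — Resonance condition Im(Z)=0 gives ω₀ = 1/√(LC).
Step 2 — ω₀ = 1/√(0.0787·5.88e-09) = 4.649e+04 rad/s.
Step 3 — f₀ = ω₀/(2π) = 7399 Hz.

f₀ = 7399 Hz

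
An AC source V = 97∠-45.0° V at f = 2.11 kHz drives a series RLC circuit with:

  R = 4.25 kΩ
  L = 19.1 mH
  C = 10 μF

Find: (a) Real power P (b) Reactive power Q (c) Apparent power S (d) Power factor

Step 1 — Angular frequency: ω = 2π·f = 2π·2110 = 1.326e+04 rad/s.
Step 2 — Component impedances:
  R: Z = R = 4250 Ω
  L: Z = jωL = j·1.326e+04·0.0191 = 0 + j253.2 Ω
  C: Z = 1/(jωC) = -j/(ω·C) = 0 - j7.543 Ω
Step 3 — Series combination: Z_total = R + L + C = 4250 + j245.7 Ω = 4257∠3.3° Ω.
Step 4 — Source phasor: V = 97∠-45.0° V = 68.59 - j68.59 V.
Step 5 — Current: I = V / Z = 0.01516 - j0.01701 A = 0.02279∠-48.3° A.
Step 6 — Complex power: S = V·I* = 2.207 + j0.1275 VA.
Step 7 — Real power: P = Re(S) = 2.207 W.
Step 8 — Reactive power: Q = Im(S) = 0.1275 VAR.
Step 9 — Apparent power: |S| = 2.21 VA.
Step 10 — Power factor: PF = P/|S| = 0.9983 (lagging).

(a) P = 2.207 W  (b) Q = 0.1275 VAR  (c) S = 2.21 VA  (d) PF = 0.9983 (lagging)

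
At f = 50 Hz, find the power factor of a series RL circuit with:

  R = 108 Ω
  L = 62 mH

Step 1 — Angular frequency: ω = 2π·f = 2π·50 = 314.2 rad/s.
Step 2 — Component impedances:
  R: Z = R = 108 Ω
  L: Z = jωL = j·314.2·0.062 = 0 + j19.48 Ω
Step 3 — Series combination: Z_total = R + L = 108 + j19.48 Ω = 109.7∠10.2° Ω.
Step 4 — Power factor: PF = cos(φ) = Re(Z)/|Z| = 108/109.74 = 0.9841.
Step 5 — Type: Im(Z) = 19.48 ⇒ lagging (phase φ = 10.2°).

PF = 0.9841 (lagging, φ = 10.2°)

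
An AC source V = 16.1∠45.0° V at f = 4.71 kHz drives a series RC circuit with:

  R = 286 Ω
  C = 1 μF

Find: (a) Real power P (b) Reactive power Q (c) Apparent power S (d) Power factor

Step 1 — Angular frequency: ω = 2π·f = 2π·4710 = 2.959e+04 rad/s.
Step 2 — Component impedances:
  R: Z = R = 286 Ω
  C: Z = 1/(jωC) = -j/(ω·C) = 0 - j33.79 Ω
Step 3 — Series combination: Z_total = R + C = 286 - j33.79 Ω = 288∠-6.7° Ω.
Step 4 — Source phasor: V = 16.1∠45.0° V = 11.38 + j11.38 V.
Step 5 — Current: I = V / Z = 0.03462 + j0.0439 A = 0.0559∠51.7° A.
Step 6 — Complex power: S = V·I* = 0.8939 - j0.1056 VA.
Step 7 — Real power: P = Re(S) = 0.8939 W.
Step 8 — Reactive power: Q = Im(S) = -0.1056 VAR.
Step 9 — Apparent power: |S| = 0.9001 VA.
Step 10 — Power factor: PF = P/|S| = 0.9931 (leading).

(a) P = 0.8939 W  (b) Q = -0.1056 VAR  (c) S = 0.9001 VA  (d) PF = 0.9931 (leading)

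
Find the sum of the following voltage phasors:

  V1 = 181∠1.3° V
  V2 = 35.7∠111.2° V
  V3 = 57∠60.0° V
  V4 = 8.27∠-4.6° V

Step 1 — Convert each phasor to rectangular form:
  V1 = 181·(cos(1.3°) + j·sin(1.3°)) = 181 + j4.106 V
  V2 = 35.7·(cos(111.2°) + j·sin(111.2°)) = -12.91 + j33.28 V
  V3 = 57·(cos(60.0°) + j·sin(60.0°)) = 28.5 + j49.36 V
  V4 = 8.27·(cos(-4.6°) + j·sin(-4.6°)) = 8.243 - j0.6632 V
Step 2 — Sum components: V_total = 204.8 + j86.09 V.
Step 3 — Convert to polar: |V_total| = 222.1 V, ∠V_total = 22.8°.

V_total = 222.1∠22.8° V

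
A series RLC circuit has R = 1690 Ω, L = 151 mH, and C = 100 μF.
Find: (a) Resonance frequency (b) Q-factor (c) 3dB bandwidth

Step 1 — Resonance: ω₀ = 1/√(LC) = 1/√(0.151·0.0001) = 257.3 rad/s.
Step 2 — f₀ = ω₀/(2π) = 40.96 Hz.
Step 3 — Series Q: Q = ω₀L/R = 257.3·0.151/1690 = 0.02299.
Step 4 — Bandwidth: Δω = ω₀/Q = 1.119e+04 rad/s; BW = Δω/(2π) = 1781 Hz.

(a) f₀ = 40.96 Hz  (b) Q = 0.02299  (c) BW = 1781 Hz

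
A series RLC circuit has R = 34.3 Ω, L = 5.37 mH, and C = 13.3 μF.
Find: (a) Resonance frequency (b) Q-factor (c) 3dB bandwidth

Step 1 — Resonance: ω₀ = 1/√(LC) = 1/√(0.00537·1.33e-05) = 3742 rad/s.
Step 2 — f₀ = ω₀/(2π) = 595.5 Hz.
Step 3 — Series Q: Q = ω₀L/R = 3742·0.00537/34.3 = 0.5858.
Step 4 — Bandwidth: Δω = ω₀/Q = 6387 rad/s; BW = Δω/(2π) = 1017 Hz.

(a) f₀ = 595.5 Hz  (b) Q = 0.5858  (c) BW = 1017 Hz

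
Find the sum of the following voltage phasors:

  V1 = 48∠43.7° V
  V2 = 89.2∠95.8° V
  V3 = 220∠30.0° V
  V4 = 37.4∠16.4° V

Step 1 — Convert each phasor to rectangular form:
  V1 = 48·(cos(43.7°) + j·sin(43.7°)) = 34.7 + j33.16 V
  V2 = 89.2·(cos(95.8°) + j·sin(95.8°)) = -9.014 + j88.74 V
  V3 = 220·(cos(30.0°) + j·sin(30.0°)) = 190.5 + j110 V
  V4 = 37.4·(cos(16.4°) + j·sin(16.4°)) = 35.88 + j10.56 V
Step 2 — Sum components: V_total = 252.1 + j242.5 V.
Step 3 — Convert to polar: |V_total| = 349.8 V, ∠V_total = 43.9°.

V_total = 349.8∠43.9° V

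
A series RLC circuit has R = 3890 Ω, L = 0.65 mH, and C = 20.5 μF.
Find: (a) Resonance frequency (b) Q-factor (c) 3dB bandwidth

Step 1 — Resonance: ω₀ = 1/√(LC) = 1/√(0.00065·2.05e-05) = 8663 rad/s.
Step 2 — f₀ = ω₀/(2π) = 1379 Hz.
Step 3 — Series Q: Q = ω₀L/R = 8663·0.00065/3890 = 0.001448.
Step 4 — Bandwidth: Δω = ω₀/Q = 5.985e+06 rad/s; BW = Δω/(2π) = 9.525e+05 Hz.

(a) f₀ = 1379 Hz  (b) Q = 0.001448  (c) BW = 9.525e+05 Hz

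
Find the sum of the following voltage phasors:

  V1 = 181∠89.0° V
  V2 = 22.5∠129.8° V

Step 1 — Convert each phasor to rectangular form:
  V1 = 181·(cos(89.0°) + j·sin(89.0°)) = 3.159 + j181 V
  V2 = 22.5·(cos(129.8°) + j·sin(129.8°)) = -14.4 + j17.29 V
Step 2 — Sum components: V_total = -11.24 + j198.3 V.
Step 3 — Convert to polar: |V_total| = 198.6 V, ∠V_total = 93.2°.

V_total = 198.6∠93.2° V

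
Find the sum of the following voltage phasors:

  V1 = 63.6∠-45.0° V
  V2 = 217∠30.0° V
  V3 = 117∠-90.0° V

Step 1 — Convert each phasor to rectangular form:
  V1 = 63.6·(cos(-45.0°) + j·sin(-45.0°)) = 44.97 - j44.97 V
  V2 = 217·(cos(30.0°) + j·sin(30.0°)) = 187.9 + j108.5 V
  V3 = 117·(cos(-90.0°) + j·sin(-90.0°)) = 0 - j117 V
Step 2 — Sum components: V_total = 232.9 - j53.47 V.
Step 3 — Convert to polar: |V_total| = 239 V, ∠V_total = -12.9°.

V_total = 239∠-12.9° V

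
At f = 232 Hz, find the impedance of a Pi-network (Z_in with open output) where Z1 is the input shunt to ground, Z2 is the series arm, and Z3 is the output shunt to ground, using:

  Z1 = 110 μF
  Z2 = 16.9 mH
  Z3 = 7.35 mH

Step 1 — Angular frequency: ω = 2π·f = 2π·232 = 1458 rad/s.
Step 2 — Component impedances:
  Z1: Z = 1/(jωC) = -j/(ω·C) = 0 - j6.236 Ω
  Z2: Z = jωL = j·1458·0.0169 = 0 + j24.64 Ω
  Z3: Z = jωL = j·1458·0.00735 = 0 + j10.71 Ω
Step 3 — With open output, the series arm Z2 and the output shunt Z3 appear in series to ground: Z2 + Z3 = 0 + j35.35 Ω.
Step 4 — Parallel with input shunt Z1: Z_in = Z1 || (Z2 + Z3) = 0 - j7.572 Ω = 7.572∠-90.0° Ω.

Z = 0 - j7.572 Ω = 7.572∠-90.0° Ω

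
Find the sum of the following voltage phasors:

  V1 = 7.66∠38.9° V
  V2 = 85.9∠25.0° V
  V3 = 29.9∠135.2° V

Step 1 — Convert each phasor to rectangular form:
  V1 = 7.66·(cos(38.9°) + j·sin(38.9°)) = 5.961 + j4.81 V
  V2 = 85.9·(cos(25.0°) + j·sin(25.0°)) = 77.85 + j36.3 V
  V3 = 29.9·(cos(135.2°) + j·sin(135.2°)) = -21.22 + j21.07 V
Step 2 — Sum components: V_total = 62.6 + j62.18 V.
Step 3 — Convert to polar: |V_total| = 88.23 V, ∠V_total = 44.8°.

V_total = 88.23∠44.8° V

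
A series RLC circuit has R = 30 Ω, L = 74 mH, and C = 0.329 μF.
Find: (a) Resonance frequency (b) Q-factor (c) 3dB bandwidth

Step 1 — Resonance condition Im(Z)=0 gives ω₀ = 1/√(LC).
Step 2 — ω₀ = 1/√(0.074·3.29e-07) = 6409 rad/s.
Step 3 — f₀ = ω₀/(2π) = 1020 Hz.
Step 4 — Series Q: Q = ω₀L/R = 6409·0.074/30 = 15.81.
Step 5 — 3dB bandwidth: Δω = ω₀/Q = 405.4 rad/s; BW = Δω/(2π) = 64.52 Hz.

(a) f₀ = 1020 Hz  (b) Q = 15.81  (c) BW = 64.52 Hz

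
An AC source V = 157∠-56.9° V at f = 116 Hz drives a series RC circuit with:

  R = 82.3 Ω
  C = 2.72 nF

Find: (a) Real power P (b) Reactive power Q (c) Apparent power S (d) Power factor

Step 1 — Angular frequency: ω = 2π·f = 2π·116 = 728.8 rad/s.
Step 2 — Component impedances:
  R: Z = R = 82.3 Ω
  C: Z = 1/(jωC) = -j/(ω·C) = 0 - j5.044e+05 Ω
Step 3 — Series combination: Z_total = R + C = 82.3 - j5.044e+05 Ω = 5.044e+05∠-90.0° Ω.
Step 4 — Source phasor: V = 157∠-56.9° V = 85.74 - j131.5 V.
Step 5 — Current: I = V / Z = 0.0002608 + j0.0001699 A = 0.0003112∠33.1° A.
Step 6 — Complex power: S = V·I* = 7.973e-06 - j0.04887 VA.
Step 7 — Real power: P = Re(S) = 7.973e-06 W.
Step 8 — Reactive power: Q = Im(S) = -0.04887 VAR.
Step 9 — Apparent power: |S| = 0.04887 VA.
Step 10 — Power factor: PF = P/|S| = 0.0001632 (leading).

(a) P = 7.973e-06 W  (b) Q = -0.04887 VAR  (c) S = 0.04887 VA  (d) PF = 0.0001632 (leading)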